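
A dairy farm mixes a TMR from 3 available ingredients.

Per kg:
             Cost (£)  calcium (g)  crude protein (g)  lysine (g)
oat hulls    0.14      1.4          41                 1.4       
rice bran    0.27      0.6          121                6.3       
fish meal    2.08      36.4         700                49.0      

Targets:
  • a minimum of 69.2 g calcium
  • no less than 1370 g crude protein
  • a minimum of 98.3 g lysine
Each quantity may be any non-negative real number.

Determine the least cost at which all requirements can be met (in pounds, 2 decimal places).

Let x1 = kg of oat hulls, x2 = kg of rice bran, x3 = kg of fish meal.
min 0.14x1 + 0.27x2 + 2.08x3 s.t.:
  1.4x1 + 0.6x2 + 36.4x3 ≥ 69.2   (calcium)
  41x1 + 121x2 + 700x3 ≥ 1370   (crude protein)
  1.4x1 + 6.3x2 + 49x3 ≥ 98.3   (lysine)
  x1, x2, x3 ≥ 0.
The minimum-cost mix takes nothing from oat hulls, rice bran — only fish meal. The lysine requirement is met with equality.
That vertex is x3 = 2.006.
Cost = 2.08·2.006 = 4.1725.

£4.17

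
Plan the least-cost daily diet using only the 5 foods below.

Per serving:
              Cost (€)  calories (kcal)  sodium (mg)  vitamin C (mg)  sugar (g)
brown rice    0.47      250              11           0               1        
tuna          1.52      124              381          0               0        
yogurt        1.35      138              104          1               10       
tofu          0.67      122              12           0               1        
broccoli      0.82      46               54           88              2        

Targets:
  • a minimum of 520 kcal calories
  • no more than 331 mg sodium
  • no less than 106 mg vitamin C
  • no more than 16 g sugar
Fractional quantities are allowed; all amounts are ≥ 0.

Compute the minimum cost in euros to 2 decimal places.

Treat it as an LP. Let x1 = servings of brown rice, x2 = servings of tuna, x3 = servings of yogurt, x4 = servings of tofu, x5 = servings of broccoli.
min 0.47x1 + 1.52x2 + 1.35x3 + 0.67x4 + 0.82x5 with:
  250x1 + 124x2 + 138x3 + 122x4 + 46x5 ≥ 520   (calories)
  11x1 + 381x2 + 104x3 + 12x4 + 54x5 ≤ 331   (sodium)
  1x3 + 88x5 ≥ 106   (vitamin C)
  1x1 + 10x3 + 1x4 + 2x5 ≤ 16   (sugar)
  x1, x2, x3, x4, x5 ≥ 0.
At the optimum only brown rice, broccoli are positive (tuna, yogurt, tofu = 0). Binding constraints: calories and vitamin C.
Optimal quantities: brown rice = 1.858 servings, broccoli = 1.205 servings.
Hence cost = 0.47·1.858 + 0.82·1.205 = €1.8614.

€1.86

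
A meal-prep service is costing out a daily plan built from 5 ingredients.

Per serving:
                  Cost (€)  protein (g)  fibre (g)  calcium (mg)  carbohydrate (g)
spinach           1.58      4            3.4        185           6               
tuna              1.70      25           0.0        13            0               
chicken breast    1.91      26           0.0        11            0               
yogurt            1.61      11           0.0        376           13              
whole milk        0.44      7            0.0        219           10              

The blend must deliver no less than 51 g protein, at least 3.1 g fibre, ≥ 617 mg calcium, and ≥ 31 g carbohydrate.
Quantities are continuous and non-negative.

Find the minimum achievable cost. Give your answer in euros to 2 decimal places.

Set it up as a linear program. Let x1 = servings of spinach, x2 = servings of tuna, x3 = servings of chicken breast, x4 = servings of yogurt, x5 = servings of whole milk.
min 1.58x1 + 1.7x2 + 1.91x3 + 1.61x4 + 0.44x5 subject to:
  4x1 + 25x2 + 26x3 + 11x4 + 7x5 ≥ 51   (protein)
  3.4x1 ≥ 3.1   (fibre)
  185x1 + 13x2 + 11x3 + 376x4 + 219x5 ≥ 617   (calcium)
  6x1 + 13x4 + 10x5 ≥ 31   (carbohydrate)
  x1, x2, x3, x4, x5 ≥ 0.
The optimal basis is {spinach, whole milk}; tuna, chicken breast, yogurt drop out. The protein and fibre requirements are met with equality.
Optimal quantities: spinach = 0.9118 servings, whole milk = 6.765 servings.
Total cost: 1.58·0.9118 + 0.44·6.765 = 4.4172.

€4.42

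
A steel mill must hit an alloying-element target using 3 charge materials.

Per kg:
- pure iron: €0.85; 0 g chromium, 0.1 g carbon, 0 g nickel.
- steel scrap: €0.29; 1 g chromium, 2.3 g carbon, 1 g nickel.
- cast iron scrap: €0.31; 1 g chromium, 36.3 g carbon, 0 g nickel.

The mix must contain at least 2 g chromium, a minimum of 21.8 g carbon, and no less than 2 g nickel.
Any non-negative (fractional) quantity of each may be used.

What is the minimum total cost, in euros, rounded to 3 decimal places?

€0.727

Let x1 = kg of pure iron, x2 = kg of steel scrap, x3 = kg of cast iron scrap.
Minimize 0.85x1 + 0.29x2 + 0.31x3 subject to:
  1x2 + 1x3 ≥ 2   (chromium)
  0.1x1 + 2.3x2 + 36.3x3 ≥ 21.8   (carbon)
  1x2 ≥ 2   (nickel)
  x1, x2, x3 ≥ 0.
The optimal basis is {steel scrap, cast iron scrap}; pure iron drops out. The carbon and nickel requirements are met with equality.
That vertex is x2 = 2, x3 = 0.4738.
Total cost: 0.29·2 + 0.31·0.4738 = 0.72688.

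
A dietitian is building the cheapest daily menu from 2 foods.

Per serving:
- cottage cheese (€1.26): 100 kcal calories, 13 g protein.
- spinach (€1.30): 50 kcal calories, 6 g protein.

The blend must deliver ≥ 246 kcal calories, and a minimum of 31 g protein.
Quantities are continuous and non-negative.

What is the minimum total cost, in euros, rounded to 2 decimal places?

€3.10

Let x1 = servings of cottage cheese, x2 = servings of spinach.
min 1.26x1 + 1.3x2 subject to:
  100x1 + 50x2 ≥ 246   (calories)
  13x1 + 6x2 ≥ 31   (protein)
  x1, x2 ≥ 0.
At the optimum only cottage cheese is positive (spinach = 0). The calories requirement is met with equality.
Solving gives x1 = 2.46.
Cost = 1.26·2.46 = 3.0996.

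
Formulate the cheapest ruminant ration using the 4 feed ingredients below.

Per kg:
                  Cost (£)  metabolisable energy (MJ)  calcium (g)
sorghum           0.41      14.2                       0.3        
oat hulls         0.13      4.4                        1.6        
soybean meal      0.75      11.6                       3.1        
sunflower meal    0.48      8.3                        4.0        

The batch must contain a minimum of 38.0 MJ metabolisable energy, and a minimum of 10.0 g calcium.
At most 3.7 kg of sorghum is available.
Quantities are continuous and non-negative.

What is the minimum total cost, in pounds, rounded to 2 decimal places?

£1.12

Set it up as a linear program. Let x1 = kg of sorghum, x2 = kg of oat hulls, x3 = kg of soybean meal, x4 = kg of sunflower meal.
min 0.41x1 + 0.13x2 + 0.75x3 + 0.48x4 with:
  14.2x1 + 4.4x2 + 11.6x3 + 8.3x4 ≥ 38   (metabolisable energy)
  0.3x1 + 1.6x2 + 3.1x3 + 4x4 ≥ 10   (calcium)
  x1 ≤ 3.7
  x1, x2, x3, x4 ≥ 0.
At the optimum only sorghum, oat hulls are positive (soybean meal, sunflower meal = 0). There the metabolisable energy and calcium constraints are tight.
Solving gives x1 = 0.785, x2 = 6.103.
Total cost: 0.41·0.785 + 0.13·6.103 = 1.1152.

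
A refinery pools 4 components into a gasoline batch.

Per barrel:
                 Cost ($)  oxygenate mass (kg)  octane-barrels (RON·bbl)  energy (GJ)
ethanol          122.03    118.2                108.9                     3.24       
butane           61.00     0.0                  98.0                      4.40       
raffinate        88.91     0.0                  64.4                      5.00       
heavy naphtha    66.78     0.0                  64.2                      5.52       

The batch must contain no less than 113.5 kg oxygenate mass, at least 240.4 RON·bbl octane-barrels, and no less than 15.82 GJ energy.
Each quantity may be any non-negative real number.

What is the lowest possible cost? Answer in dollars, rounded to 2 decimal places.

Set it up as a linear program. Let x1 = barrels of ethanol, x2 = barrels of butane, x3 = barrels of raffinate, x4 = barrels of heavy naphtha.
Minimise 122.03x1 + 61x2 + 88.91x3 + 66.78x4 with:
  118.2x1 ≥ 113.5   (oxygenate mass)
  108.9x1 + 98x2 + 64.4x3 + 64.2x4 ≥ 240.4   (octane-barrels)
  3.24x1 + 4.4x2 + 5x3 + 5.52x4 ≥ 15.82   (energy)
  x1, x2, x3, x4 ≥ 0.
The optimal basis is {ethanol, heavy naphtha}; butane, raffinate drop out. The oxygenate mass and energy requirements are met with equality.
So ethanol = 0.96024 barrels, heavy naphtha = 2.3023 barrels.
Hence cost = 122.03·0.96024 + 66.78·2.3023 = $270.9257.

$270.93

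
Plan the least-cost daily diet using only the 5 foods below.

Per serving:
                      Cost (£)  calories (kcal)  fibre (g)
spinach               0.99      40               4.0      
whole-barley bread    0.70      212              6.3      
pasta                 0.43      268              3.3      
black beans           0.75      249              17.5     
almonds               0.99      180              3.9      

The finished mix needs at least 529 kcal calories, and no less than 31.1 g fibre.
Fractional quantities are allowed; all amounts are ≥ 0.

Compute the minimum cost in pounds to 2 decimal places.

Treat it as an LP. Let x1 = servings of spinach, x2 = servings of whole-barley bread, x3 = servings of pasta, x4 = servings of black beans, x5 = servings of almonds.
Minimize 0.99x1 + 0.7x2 + 0.43x3 + 0.75x4 + 0.99x5 s.t.:
  40x1 + 212x2 + 268x3 + 249x4 + 180x5 ≥ 529   (calories)
  4x1 + 6.3x2 + 3.3x3 + 17.5x4 + 3.9x5 ≥ 31.1   (fibre)
  x1, x2, x3, x4, x5 ≥ 0.
The cheapest feasible vertex uses only pasta, black beans; spinach, whole-barley bread, almonds are not used. Binding constraints: calories and fibre.
That vertex is x3 = 0.3913, x4 = 1.703.
Cost = 0.43·0.3913 + 0.75·1.703 = 1.4455.

£1.45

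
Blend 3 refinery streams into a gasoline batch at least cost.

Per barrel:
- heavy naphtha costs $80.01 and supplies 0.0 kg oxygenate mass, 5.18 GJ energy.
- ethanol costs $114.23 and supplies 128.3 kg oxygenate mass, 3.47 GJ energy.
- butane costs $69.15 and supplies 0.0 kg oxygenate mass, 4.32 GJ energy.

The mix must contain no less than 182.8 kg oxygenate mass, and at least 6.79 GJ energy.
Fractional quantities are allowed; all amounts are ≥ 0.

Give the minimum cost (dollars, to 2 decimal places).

$191.27

Let x1 = barrels of heavy naphtha, x2 = barrels of ethanol, x3 = barrels of butane.
min 80.01x1 + 114.23x2 + 69.15x3 with:
  128.3x2 ≥ 182.8   (oxygenate mass)
  5.18x1 + 3.47x2 + 4.32x3 ≥ 6.79   (energy)
  x1, x2, x3 ≥ 0.
The minimum-cost mix takes nothing from butane — only heavy naphtha, ethanol. There the oxygenate mass and energy constraints are tight.
Solving gives x1 = 0.35637, x2 = 1.4248.
Cost = 80.01·0.35637 + 114.23·1.4248 = 191.2681.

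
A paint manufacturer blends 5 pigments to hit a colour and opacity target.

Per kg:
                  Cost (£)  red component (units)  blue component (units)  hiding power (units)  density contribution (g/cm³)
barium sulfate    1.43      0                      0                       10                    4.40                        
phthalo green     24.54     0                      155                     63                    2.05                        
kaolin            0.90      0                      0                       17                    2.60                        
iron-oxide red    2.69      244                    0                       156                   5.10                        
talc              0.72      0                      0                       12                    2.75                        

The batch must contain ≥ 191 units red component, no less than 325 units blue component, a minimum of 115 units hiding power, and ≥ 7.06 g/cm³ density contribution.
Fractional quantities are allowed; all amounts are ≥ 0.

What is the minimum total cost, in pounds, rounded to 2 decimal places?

£53.56

Let x1 = kg of barium sulfate, x2 = kg of phthalo green, x3 = kg of kaolin, x4 = kg of iron-oxide red, x5 = kg of talc.
Minimize 1.43x1 + 24.54x2 + 0.9x3 + 2.69x4 + 0.72x5 s.t.:
  244x4 ≥ 191   (red component)
  155x2 ≥ 325   (blue component)
  10x1 + 63x2 + 17x3 + 156x4 + 12x5 ≥ 115   (hiding power)
  4.4x1 + 2.05x2 + 2.6x3 + 5.1x4 + 2.75x5 ≥ 7.06   (density contribution)
  x1, x2, x3, x4, x5 ≥ 0.
The optimal basis is {phthalo green, iron-oxide red}; barium sulfate, kaolin, talc drop out. There the red component and blue component constraints are tight.
Solving gives x2 = 2.0968, x4 = 0.78279.
Total cost: 24.54·2.0968 + 2.69·0.78279 = 53.5612.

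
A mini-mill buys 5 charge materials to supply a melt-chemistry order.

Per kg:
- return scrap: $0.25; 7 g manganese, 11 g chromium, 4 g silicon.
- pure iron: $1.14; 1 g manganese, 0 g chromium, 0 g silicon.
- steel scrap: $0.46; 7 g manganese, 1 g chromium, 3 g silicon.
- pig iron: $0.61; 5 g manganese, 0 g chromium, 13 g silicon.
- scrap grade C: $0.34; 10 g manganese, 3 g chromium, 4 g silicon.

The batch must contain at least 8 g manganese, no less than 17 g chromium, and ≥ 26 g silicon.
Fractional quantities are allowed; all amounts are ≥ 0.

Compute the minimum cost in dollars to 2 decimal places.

Let x1 = kg of return scrap, x2 = kg of pure iron, x3 = kg of steel scrap, x4 = kg of pig iron, x5 = kg of scrap grade C.
min 0.25x1 + 1.14x2 + 0.46x3 + 0.61x4 + 0.34x5 s.t.:
  7x1 + 1x2 + 7x3 + 5x4 + 10x5 ≥ 8   (manganese)
  11x1 + 1x3 + 3x5 ≥ 17   (chromium)
  4x1 + 3x3 + 13x4 + 4x5 ≥ 26   (silicon)
  x1, x2, x3, x4, x5 ≥ 0.
The minimum-cost mix takes nothing from pure iron, steel scrap, scrap grade C — only return scrap, pig iron. There the chromium and silicon constraints are tight.
Optimal quantities: return scrap = 1.545 kg, pig iron = 1.524 kg.
Hence cost = 0.25·1.545 + 0.61·1.524 = $1.3159.

$1.32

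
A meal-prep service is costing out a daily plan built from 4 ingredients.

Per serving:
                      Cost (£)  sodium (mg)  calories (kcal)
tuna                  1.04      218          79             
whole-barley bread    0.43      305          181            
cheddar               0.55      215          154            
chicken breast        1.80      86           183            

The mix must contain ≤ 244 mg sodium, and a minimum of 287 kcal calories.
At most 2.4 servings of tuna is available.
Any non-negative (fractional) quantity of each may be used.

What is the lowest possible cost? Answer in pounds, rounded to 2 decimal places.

£2.08

Let x1 = servings of tuna, x2 = servings of whole-barley bread, x3 = servings of cheddar, x4 = servings of chicken breast.
Minimise 1.04x1 + 0.43x2 + 0.55x3 + 1.8x4 subject to:
  218x1 + 305x2 + 215x3 + 86x4 ≤ 244   (sodium)
  79x1 + 181x2 + 154x3 + 183x4 ≥ 287   (calories)
  x1 ≤ 2.4
  x1, x2, x3, x4 ≥ 0.
At the optimum only cheddar, chicken breast are positive (tuna, whole-barley bread = 0). Binding constraints: sodium and calories.
Solving gives x3 = 0.7651, x4 = 0.9244.
Hence cost = 0.55·0.7651 + 1.8·0.9244 = £2.0847.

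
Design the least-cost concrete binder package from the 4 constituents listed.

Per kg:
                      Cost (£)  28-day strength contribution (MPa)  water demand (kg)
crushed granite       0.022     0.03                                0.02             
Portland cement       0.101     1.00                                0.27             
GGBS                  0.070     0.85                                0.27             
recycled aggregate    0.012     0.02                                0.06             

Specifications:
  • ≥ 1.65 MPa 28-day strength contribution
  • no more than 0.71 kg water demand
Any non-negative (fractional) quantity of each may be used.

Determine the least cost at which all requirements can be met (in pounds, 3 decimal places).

£0.136

Treat it as an LP. Let x1 = kg of crushed granite, x2 = kg of Portland cement, x3 = kg of GGBS, x4 = kg of recycled aggregate.
Minimize 0.022x1 + 0.101x2 + 0.07x3 + 0.012x4 subject to:
  0.03x1 + 1x2 + 0.85x3 + 0.02x4 ≥ 1.65   (28-day strength contribution)
  0.02x1 + 0.27x2 + 0.27x3 + 0.06x4 ≤ 0.71   (water demand)
  x1, x2, x3, x4 ≥ 0.
The minimum-cost mix takes nothing from crushed granite, Portland cement, recycled aggregate — only GGBS. Binding constraint: 28-day strength contribution.
So GGBS = 1.941 kg.
Hence cost = 0.07·1.941 = £0.13587.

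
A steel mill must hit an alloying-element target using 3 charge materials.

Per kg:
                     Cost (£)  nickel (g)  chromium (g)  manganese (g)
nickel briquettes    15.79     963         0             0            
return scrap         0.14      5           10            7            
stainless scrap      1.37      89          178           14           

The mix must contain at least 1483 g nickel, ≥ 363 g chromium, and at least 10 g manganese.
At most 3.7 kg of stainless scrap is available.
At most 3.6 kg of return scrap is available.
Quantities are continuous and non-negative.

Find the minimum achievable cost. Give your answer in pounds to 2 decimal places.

Set it up as a linear program. Let x1 = kg of nickel briquettes, x2 = kg of return scrap, x3 = kg of stainless scrap.
min 15.79x1 + 0.14x2 + 1.37x3 with:
  963x1 + 5x2 + 89x3 ≥ 1483   (nickel)
  10x2 + 178x3 ≥ 363   (chromium)
  7x2 + 14x3 ≥ 10   (manganese)
  x3 ≤ 3.7
  x2 ≤ 3.6
  x1, x2, x3 ≥ 0.
The cheapest feasible vertex uses only nickel briquettes, stainless scrap; return scrap is not used. Binding constraints: nickel and the stainless scrap cap.
That vertex is x1 = 1.198, x3 = 3.7.
Total cost: 15.79·1.198 + 1.37·3.7 = 23.9854.

£23.99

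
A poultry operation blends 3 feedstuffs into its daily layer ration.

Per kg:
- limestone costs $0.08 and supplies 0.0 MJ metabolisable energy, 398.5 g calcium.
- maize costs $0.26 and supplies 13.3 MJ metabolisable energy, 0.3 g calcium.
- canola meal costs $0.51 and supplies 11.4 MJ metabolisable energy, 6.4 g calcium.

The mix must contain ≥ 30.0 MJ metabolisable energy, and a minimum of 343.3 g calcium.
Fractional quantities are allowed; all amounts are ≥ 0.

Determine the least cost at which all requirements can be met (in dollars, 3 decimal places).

$0.655

Let x1 = kg of limestone, x2 = kg of maize, x3 = kg of canola meal.
Minimize 0.08x1 + 0.26x2 + 0.51x3 subject to:
  13.3x2 + 11.4x3 ≥ 30   (metabolisable energy)
  398.5x1 + 0.3x2 + 6.4x3 ≥ 343.3   (calcium)
  x1, x2, x3 ≥ 0.
At the optimum only limestone, maize are positive (canola meal = 0). Binding constraints: metabolisable energy and calcium.
So limestone = 0.8598 kg, maize = 2.256 kg.
Objective = 0.08·0.8598 + 0.26·2.256 = 0.65534.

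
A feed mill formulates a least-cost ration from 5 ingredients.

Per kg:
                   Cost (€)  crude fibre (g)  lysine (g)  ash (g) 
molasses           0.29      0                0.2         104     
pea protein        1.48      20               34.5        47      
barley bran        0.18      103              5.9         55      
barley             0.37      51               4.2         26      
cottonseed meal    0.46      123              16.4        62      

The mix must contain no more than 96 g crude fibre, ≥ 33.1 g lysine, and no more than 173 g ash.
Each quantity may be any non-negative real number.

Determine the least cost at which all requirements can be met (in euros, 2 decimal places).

Treat it as an LP. Let x1 = kg of molasses, x2 = kg of pea protein, x3 = kg of barley bran, x4 = kg of barley, x5 = kg of cottonseed meal.
Minimize 0.29x1 + 1.48x2 + 0.18x3 + 0.37x4 + 0.46x5 with:
  20x2 + 103x3 + 51x4 + 123x5 ≤ 96   (crude fibre)
  0.2x1 + 34.5x2 + 5.9x3 + 4.2x4 + 16.4x5 ≥ 33.1   (lysine)
  104x1 + 47x2 + 55x3 + 26x4 + 62x5 ≤ 173   (ash)
  x1, x2, x3, x4, x5 ≥ 0.
The cheapest feasible vertex uses only pea protein, cottonseed meal; molasses, barley bran, barley are not used. The crude fibre and lysine requirements are met with equality.
Solving gives x2 = 0.6377, x5 = 0.6768.
Hence cost = 1.48·0.6377 + 0.46·0.6768 = €1.2551.

€1.26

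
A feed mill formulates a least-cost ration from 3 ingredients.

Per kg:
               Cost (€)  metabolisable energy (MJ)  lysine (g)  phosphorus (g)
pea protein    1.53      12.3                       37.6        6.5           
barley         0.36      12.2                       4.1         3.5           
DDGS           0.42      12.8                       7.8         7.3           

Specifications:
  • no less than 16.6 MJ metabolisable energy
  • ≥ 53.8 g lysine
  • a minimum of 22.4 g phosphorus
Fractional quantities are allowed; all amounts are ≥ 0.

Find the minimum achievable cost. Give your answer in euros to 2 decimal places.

€2.42

Let x1 = kg of pea protein, x2 = kg of barley, x3 = kg of DDGS.
min 1.53x1 + 0.36x2 + 0.42x3 with:
  12.3x1 + 12.2x2 + 12.8x3 ≥ 16.6   (metabolisable energy)
  37.6x1 + 4.1x2 + 7.8x3 ≥ 53.8   (lysine)
  6.5x1 + 3.5x2 + 7.3x3 ≥ 22.4   (phosphorus)
  x1, x2, x3 ≥ 0.
The optimal basis is {pea protein, DDGS}; barley drops out. There the lysine and phosphorus constraints are tight.
That vertex is x1 = 0.9743, x3 = 2.201.
Total cost: 1.53·0.9743 + 0.42·2.201 = 2.4151.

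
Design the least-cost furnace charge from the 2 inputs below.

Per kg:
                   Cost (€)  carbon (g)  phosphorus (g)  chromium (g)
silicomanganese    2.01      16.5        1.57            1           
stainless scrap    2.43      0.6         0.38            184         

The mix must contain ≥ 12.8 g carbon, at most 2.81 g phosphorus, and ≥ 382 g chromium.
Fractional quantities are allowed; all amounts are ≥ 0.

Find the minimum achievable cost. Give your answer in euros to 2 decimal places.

€6.44

This is a linear program. Let x1 = kg of silicomanganese, x2 = kg of stainless scrap.
min 2.01x1 + 2.43x2 with:
  16.5x1 + 0.6x2 ≥ 12.8   (carbon)
  1.57x1 + 0.38x2 ≤ 2.81   (phosphorus)
  1x1 + 184x2 ≥ 382   (chromium)
  x1, x2 ≥ 0.
Both inputs are positive at the optimum. Binding constraints: carbon and chromium.
Solving gives x1 = 0.7004, x2 = 2.072.
Cost = 2.01·0.7004 + 2.43·2.072 = 6.4428.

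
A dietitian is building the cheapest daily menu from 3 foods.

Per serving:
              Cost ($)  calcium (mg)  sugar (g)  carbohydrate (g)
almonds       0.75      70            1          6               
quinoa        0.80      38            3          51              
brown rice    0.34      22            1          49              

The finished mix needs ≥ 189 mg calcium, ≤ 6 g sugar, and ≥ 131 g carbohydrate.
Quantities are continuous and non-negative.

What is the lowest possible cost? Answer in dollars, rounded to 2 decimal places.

$2.28

Let x1 = servings of almonds, x2 = servings of quinoa, x3 = servings of brown rice.
min 0.75x1 + 0.8x2 + 0.34x3 s.t.:
  70x1 + 38x2 + 22x3 ≥ 189   (calcium)
  1x1 + 3x2 + 1x3 ≤ 6   (sugar)
  6x1 + 51x2 + 49x3 ≥ 131   (carbohydrate)
  x1, x2, x3 ≥ 0.
The cheapest feasible vertex uses only almonds, brown rice; quinoa is not used. Binding constraints: calcium and carbohydrate.
That vertex is x1 = 1.934, x3 = 2.437.
Objective = 0.75·1.934 + 0.34·2.437 = 2.2791.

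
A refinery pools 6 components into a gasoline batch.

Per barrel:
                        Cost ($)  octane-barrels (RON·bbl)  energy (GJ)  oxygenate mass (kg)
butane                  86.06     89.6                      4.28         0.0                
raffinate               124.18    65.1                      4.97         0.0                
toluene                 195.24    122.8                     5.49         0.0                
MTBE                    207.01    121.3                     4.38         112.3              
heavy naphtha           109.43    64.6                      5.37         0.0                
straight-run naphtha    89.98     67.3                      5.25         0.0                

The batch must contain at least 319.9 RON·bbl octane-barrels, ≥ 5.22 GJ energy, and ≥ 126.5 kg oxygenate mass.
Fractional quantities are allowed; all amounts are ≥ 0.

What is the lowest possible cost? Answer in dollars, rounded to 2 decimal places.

Set it up as a linear program. Let x1 = barrels of butane, x2 = barrels of raffinate, x3 = barrels of toluene, x4 = barrels of MTBE, x5 = barrels of heavy naphtha, x6 = barrels of straight-run naphtha.
Minimise 86.06x1 + 124.18x2 + 195.24x3 + 207.01x4 + 109.43x5 + 89.98x6 subject to:
  89.6x1 + 65.1x2 + 122.8x3 + 121.3x4 + 64.6x5 + 67.3x6 ≥ 319.9   (octane-barrels)
  4.28x1 + 4.97x2 + 5.49x3 + 4.38x4 + 5.37x5 + 5.25x6 ≥ 5.22   (energy)
  112.3x4 ≥ 126.5   (oxygenate mass)
  x1, x2, x3, x4, x5, x6 ≥ 0.
The minimum-cost mix takes nothing from raffinate, toluene, heavy naphtha, straight-run naphtha — only butane, MTBE. There the octane-barrels and oxygenate mass constraints are tight.
That vertex is x1 = 2.04533, x4 = 1.12645.
Objective = 86.06·2.04533 + 207.01·1.12645 = 409.2075.

$409.21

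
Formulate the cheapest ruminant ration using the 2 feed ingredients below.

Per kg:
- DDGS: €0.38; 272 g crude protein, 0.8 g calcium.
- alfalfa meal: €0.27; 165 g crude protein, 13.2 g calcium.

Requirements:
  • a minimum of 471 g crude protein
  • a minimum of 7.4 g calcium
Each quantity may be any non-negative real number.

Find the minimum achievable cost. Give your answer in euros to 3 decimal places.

Let x1 = kg of DDGS, x2 = kg of alfalfa meal.
Minimise 0.38x1 + 0.27x2 with:
  272x1 + 165x2 ≥ 471   (crude protein)
  0.8x1 + 13.2x2 ≥ 7.4   (calcium)
  x1, x2 ≥ 0.
Both inputs are positive at the optimum. There the crude protein and calcium constraints are tight.
Solving gives x1 = 1.445, x2 = 0.4731.
Total cost: 0.38·1.445 + 0.27·0.4731 = 0.67684.

€0.677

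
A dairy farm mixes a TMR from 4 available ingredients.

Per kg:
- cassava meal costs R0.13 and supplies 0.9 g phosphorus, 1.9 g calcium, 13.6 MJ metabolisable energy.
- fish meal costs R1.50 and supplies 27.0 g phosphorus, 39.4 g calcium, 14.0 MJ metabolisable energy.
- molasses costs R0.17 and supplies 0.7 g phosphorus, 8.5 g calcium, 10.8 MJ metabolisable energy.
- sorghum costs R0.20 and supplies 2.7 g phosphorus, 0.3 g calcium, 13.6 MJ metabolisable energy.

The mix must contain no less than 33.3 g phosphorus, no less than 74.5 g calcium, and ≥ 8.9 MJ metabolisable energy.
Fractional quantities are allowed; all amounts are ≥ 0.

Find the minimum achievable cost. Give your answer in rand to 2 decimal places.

R2.30

Let x1 = kg of cassava meal, x2 = kg of fish meal, x3 = kg of molasses, x4 = kg of sorghum.
Minimize 0.13x1 + 1.5x2 + 0.17x3 + 0.2x4 with:
  0.9x1 + 27x2 + 0.7x3 + 2.7x4 ≥ 33.3   (phosphorus)
  1.9x1 + 39.4x2 + 8.5x3 + 0.3x4 ≥ 74.5   (calcium)
  13.6x1 + 14x2 + 10.8x3 + 13.6x4 ≥ 8.9   (metabolisable energy)
  x1, x2, x3, x4 ≥ 0.
The cheapest feasible vertex uses only fish meal, molasses; cassava meal, sorghum are not used. There the phosphorus and calcium constraints are tight.
Optimal quantities: fish meal = 1.144 kg, molasses = 3.464 kg.
Total cost: 1.5·1.144 + 0.17·3.464 = 2.3049.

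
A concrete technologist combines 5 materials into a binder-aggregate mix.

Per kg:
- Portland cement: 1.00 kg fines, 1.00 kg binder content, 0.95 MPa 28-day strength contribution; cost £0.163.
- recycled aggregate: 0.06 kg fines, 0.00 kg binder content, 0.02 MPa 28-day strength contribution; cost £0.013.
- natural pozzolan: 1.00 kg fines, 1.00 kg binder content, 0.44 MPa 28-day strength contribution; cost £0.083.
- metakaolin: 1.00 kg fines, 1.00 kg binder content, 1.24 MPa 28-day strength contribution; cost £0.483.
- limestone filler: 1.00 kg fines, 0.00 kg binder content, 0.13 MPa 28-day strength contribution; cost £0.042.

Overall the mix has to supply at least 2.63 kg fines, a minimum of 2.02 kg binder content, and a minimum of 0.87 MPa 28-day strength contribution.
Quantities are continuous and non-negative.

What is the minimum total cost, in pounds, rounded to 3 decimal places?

£0.193

Treat it as an LP. Let x1 = kg of Portland cement, x2 = kg of recycled aggregate, x3 = kg of natural pozzolan, x4 = kg of metakaolin, x5 = kg of limestone filler.
Minimize 0.163x1 + 0.013x2 + 0.083x3 + 0.483x4 + 0.042x5 s.t.:
  1x1 + 0.06x2 + 1x3 + 1x4 + 1x5 ≥ 2.63   (fines)
  1x1 + 1x3 + 1x4 ≥ 2.02   (binder content)
  0.95x1 + 0.02x2 + 0.44x3 + 1.24x4 + 0.13x5 ≥ 0.87   (28-day strength contribution)
  x1, x2, x3, x4, x5 ≥ 0.
The minimum-cost mix takes nothing from Portland cement, recycled aggregate, metakaolin — only natural pozzolan, limestone filler. Binding constraints: fines and binder content.
Optimal quantities: natural pozzolan = 2.02 kg, limestone filler = 0.61 kg.
Hence cost = 0.083·2.02 + 0.042·0.61 = £0.19328.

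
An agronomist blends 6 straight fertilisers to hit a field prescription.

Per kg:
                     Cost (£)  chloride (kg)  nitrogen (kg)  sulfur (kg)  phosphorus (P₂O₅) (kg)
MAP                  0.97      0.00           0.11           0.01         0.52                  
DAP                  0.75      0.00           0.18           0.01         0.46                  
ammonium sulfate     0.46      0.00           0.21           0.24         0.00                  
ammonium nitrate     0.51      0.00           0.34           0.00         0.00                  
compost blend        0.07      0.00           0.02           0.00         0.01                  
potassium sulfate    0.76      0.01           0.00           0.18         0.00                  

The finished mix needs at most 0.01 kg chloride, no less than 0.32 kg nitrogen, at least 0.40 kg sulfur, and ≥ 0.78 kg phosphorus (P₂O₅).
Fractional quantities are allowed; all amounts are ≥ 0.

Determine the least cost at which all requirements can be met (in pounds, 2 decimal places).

£2.01

Let x1 = kg of MAP, x2 = kg of DAP, x3 = kg of ammonium sulfate, x4 = kg of ammonium nitrate, x5 = kg of compost blend, x6 = kg of potassium sulfate.
min 0.97x1 + 0.75x2 + 0.46x3 + 0.51x4 + 0.07x5 + 0.76x6 subject to:
  0.01x6 ≤ 0.01   (chloride)
  0.11x1 + 0.18x2 + 0.21x3 + 0.34x4 + 0.02x5 ≥ 0.32   (nitrogen)
  0.01x1 + 0.01x2 + 0.24x3 + 0.18x6 ≥ 0.4   (sulfur)
  0.52x1 + 0.46x2 + 0.01x5 ≥ 0.78   (phosphorus (P₂O₅))
  x1, x2, x3, x4, x5, x6 ≥ 0.
The optimal basis is {DAP, ammonium sulfate}; MAP, ammonium nitrate, compost blend, potassium sulfate drop out. The sulfur and phosphorus (P₂O₅) requirements are met with equality.
That vertex is x2 = 1.696, x3 = 1.596.
Cost = 0.75·1.696 + 0.46·1.596 = 2.0062.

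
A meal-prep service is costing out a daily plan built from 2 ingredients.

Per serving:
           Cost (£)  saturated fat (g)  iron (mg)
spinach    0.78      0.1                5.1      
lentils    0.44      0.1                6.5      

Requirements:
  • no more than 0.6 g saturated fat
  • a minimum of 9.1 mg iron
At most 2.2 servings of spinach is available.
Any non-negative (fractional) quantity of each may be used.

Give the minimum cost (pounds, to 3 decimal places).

£0.616

Let x1 = servings of spinach, x2 = servings of lentils.
Minimize 0.78x1 + 0.44x2 subject to:
  0.1x1 + 0.1x2 ≤ 0.6   (saturated fat)
  5.1x1 + 6.5x2 ≥ 9.1   (iron)
  x1 ≤ 2.2
  x1, x2 ≥ 0.
At the optimum only lentils is positive (spinach = 0). There the iron constraint is tight.
Solving gives x2 = 1.4.
Total cost: 0.44·1.4 = 0.61600.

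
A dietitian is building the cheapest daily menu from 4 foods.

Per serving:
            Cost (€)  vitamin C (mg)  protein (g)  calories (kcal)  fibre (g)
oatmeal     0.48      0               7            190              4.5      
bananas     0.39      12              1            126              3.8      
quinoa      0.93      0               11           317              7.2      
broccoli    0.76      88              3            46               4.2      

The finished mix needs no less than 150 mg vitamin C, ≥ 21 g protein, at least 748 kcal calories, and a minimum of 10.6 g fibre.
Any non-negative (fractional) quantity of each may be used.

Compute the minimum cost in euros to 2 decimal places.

Let x1 = servings of oatmeal, x2 = servings of bananas, x3 = servings of quinoa, x4 = servings of broccoli.
Minimise 0.48x1 + 0.39x2 + 0.93x3 + 0.76x4 with:
  12x2 + 88x4 ≥ 150   (vitamin C)
  7x1 + 1x2 + 11x3 + 3x4 ≥ 21   (protein)
  190x1 + 126x2 + 317x3 + 46x4 ≥ 748   (calories)
  4.5x1 + 3.8x2 + 7.2x3 + 4.2x4 ≥ 10.6   (fibre)
  x1, x2, x3, x4 ≥ 0.
The minimum-cost mix takes nothing from quinoa — only oatmeal, bananas, broccoli. There the vitamin C, protein, calories constraints are tight.
So oatmeal = 2.075 servings, bananas = 2.299 servings, broccoli = 1.391 servings.
Total cost: 0.48·2.075 + 0.39·2.299 + 0.76·1.391 = 2.9498.

€2.95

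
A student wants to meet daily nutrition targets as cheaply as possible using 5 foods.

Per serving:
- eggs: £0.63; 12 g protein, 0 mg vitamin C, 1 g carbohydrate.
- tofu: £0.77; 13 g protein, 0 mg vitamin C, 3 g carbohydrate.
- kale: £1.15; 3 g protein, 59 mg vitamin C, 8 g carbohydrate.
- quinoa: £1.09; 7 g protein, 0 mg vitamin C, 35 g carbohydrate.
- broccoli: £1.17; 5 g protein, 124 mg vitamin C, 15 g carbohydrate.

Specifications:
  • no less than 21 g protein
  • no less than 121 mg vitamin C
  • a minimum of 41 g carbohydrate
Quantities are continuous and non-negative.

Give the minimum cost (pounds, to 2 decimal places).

Set it up as a linear program. Let x1 = servings of eggs, x2 = servings of tofu, x3 = servings of kale, x4 = servings of quinoa, x5 = servings of broccoli.
min 0.63x1 + 0.77x2 + 1.15x3 + 1.09x4 + 1.17x5 with:
  12x1 + 13x2 + 3x3 + 7x4 + 5x5 ≥ 21   (protein)
  59x3 + 124x5 ≥ 121   (vitamin C)
  1x1 + 3x2 + 8x3 + 35x4 + 15x5 ≥ 41   (carbohydrate)
  x1, x2, x3, x4, x5 ≥ 0.
The optimal basis is {eggs, quinoa, broccoli}; tofu, kale drop out. The protein, vitamin C, carbohydrate requirements are met with equality.
So eggs = 0.9194 servings, quinoa = 0.727 servings, broccoli = 0.9758 servings.
Objective = 0.63·0.9194 + 1.09·0.727 + 1.17·0.9758 = 2.5133.

£2.51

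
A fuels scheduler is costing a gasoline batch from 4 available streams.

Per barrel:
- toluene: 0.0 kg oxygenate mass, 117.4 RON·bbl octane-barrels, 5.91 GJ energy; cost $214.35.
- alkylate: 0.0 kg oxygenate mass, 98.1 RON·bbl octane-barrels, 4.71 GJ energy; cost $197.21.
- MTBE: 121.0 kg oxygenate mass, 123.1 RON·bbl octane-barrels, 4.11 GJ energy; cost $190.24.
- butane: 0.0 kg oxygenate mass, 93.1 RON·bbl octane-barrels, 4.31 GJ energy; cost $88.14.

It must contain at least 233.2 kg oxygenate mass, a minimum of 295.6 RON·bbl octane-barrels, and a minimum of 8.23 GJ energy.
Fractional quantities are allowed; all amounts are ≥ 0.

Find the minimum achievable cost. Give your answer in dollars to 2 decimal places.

$421.89

Treat it as an LP. Let x1 = barrels of toluene, x2 = barrels of alkylate, x3 = barrels of MTBE, x4 = barrels of butane.
Minimise 214.35x1 + 197.21x2 + 190.24x3 + 88.14x4 s.t.:
  121x3 ≥ 233.2   (oxygenate mass)
  117.4x1 + 98.1x2 + 123.1x3 + 93.1x4 ≥ 295.6   (octane-barrels)
  5.91x1 + 4.71x2 + 4.11x3 + 4.31x4 ≥ 8.23   (energy)
  x1, x2, x3, x4 ≥ 0.
The minimum-cost mix takes nothing from toluene, alkylate — only MTBE, butane. There the oxygenate mass and octane-barrels constraints are tight.
Optimal quantities: MTBE = 1.9273 barrels, butane = 0.62677 barrels.
Hence cost = 190.24·1.9273 + 88.14·0.62677 = $421.8931.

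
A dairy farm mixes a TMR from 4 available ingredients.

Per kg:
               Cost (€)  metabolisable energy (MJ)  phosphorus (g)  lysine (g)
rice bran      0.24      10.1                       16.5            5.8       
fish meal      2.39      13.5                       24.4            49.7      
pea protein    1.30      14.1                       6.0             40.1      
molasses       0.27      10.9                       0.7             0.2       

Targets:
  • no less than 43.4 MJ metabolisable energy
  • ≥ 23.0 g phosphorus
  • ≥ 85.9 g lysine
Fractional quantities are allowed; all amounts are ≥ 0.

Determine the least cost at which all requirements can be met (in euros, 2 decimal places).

€2.87

Treat it as an LP. Let x1 = kg of rice bran, x2 = kg of fish meal, x3 = kg of pea protein, x4 = kg of molasses.
Minimise 0.24x1 + 2.39x2 + 1.3x3 + 0.27x4 with:
  10.1x1 + 13.5x2 + 14.1x3 + 10.9x4 ≥ 43.4   (metabolisable energy)
  16.5x1 + 24.4x2 + 6x3 + 0.7x4 ≥ 23   (phosphorus)
  5.8x1 + 49.7x2 + 40.1x3 + 0.2x4 ≥ 85.9   (lysine)
  x1, x2, x3, x4 ≥ 0.
The minimum-cost mix takes nothing from fish meal, molasses — only rice bran, pea protein. There the metabolisable energy and lysine constraints are tight.
Optimal quantities: rice bran = 1.637 kg, pea protein = 1.905 kg.
Hence cost = 0.24·1.637 + 1.3·1.905 = €2.8694.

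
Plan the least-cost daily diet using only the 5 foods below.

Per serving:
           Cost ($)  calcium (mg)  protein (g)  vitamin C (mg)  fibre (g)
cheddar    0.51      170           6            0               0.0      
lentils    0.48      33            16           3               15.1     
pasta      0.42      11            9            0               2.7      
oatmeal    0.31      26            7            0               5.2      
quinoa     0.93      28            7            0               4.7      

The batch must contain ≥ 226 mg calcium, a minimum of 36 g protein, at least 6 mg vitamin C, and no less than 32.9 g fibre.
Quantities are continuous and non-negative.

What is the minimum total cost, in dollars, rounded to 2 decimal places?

This is a linear program. Let x1 = servings of cheddar, x2 = servings of lentils, x3 = servings of pasta, x4 = servings of oatmeal, x5 = servings of quinoa.
Minimise 0.51x1 + 0.48x2 + 0.42x3 + 0.31x4 + 0.93x5 s.t.:
  170x1 + 33x2 + 11x3 + 26x4 + 28x5 ≥ 226   (calcium)
  6x1 + 16x2 + 9x3 + 7x4 + 7x5 ≥ 36   (protein)
  3x2 ≥ 6   (vitamin C)
  15.1x2 + 2.7x3 + 5.2x4 + 4.7x5 ≥ 32.9   (fibre)
  x1, x2, x3, x4, x5 ≥ 0.
The cheapest feasible vertex uses only cheddar, lentils; pasta, oatmeal, quinoa are not used. The calcium and fibre requirements are met with equality.
Optimal quantities: cheddar = 0.9065 servings, lentils = 2.179 servings.
Total cost: 0.51·0.9065 + 0.48·2.179 = 1.5082.

$1.51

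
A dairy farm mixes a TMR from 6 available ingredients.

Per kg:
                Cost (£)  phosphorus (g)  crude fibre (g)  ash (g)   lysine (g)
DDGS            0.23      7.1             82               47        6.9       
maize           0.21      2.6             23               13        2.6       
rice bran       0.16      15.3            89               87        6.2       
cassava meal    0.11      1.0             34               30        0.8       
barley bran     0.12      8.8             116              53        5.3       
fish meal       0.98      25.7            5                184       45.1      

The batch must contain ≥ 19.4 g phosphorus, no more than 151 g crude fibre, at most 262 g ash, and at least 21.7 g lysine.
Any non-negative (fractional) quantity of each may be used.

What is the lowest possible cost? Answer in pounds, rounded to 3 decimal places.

This is a linear program. Let x1 = kg of DDGS, x2 = kg of maize, x3 = kg of rice bran, x4 = kg of cassava meal, x5 = kg of barley bran, x6 = kg of fish meal.
Minimise 0.23x1 + 0.21x2 + 0.16x3 + 0.11x4 + 0.12x5 + 0.98x6 subject to:
  7.1x1 + 2.6x2 + 15.3x3 + 1x4 + 8.8x5 + 25.7x6 ≥ 19.4   (phosphorus)
  82x1 + 23x2 + 89x3 + 34x4 + 116x5 + 5x6 ≤ 151   (crude fibre)
  47x1 + 13x2 + 87x3 + 30x4 + 53x5 + 184x6 ≤ 262   (ash)
  6.9x1 + 2.6x2 + 6.2x3 + 0.8x4 + 5.3x5 + 45.1x6 ≥ 21.7   (lysine)
  x1, x2, x3, x4, x5, x6 ≥ 0.
The optimal basis is {barley bran, fish meal}; DDGS, maize, rice bran, cassava meal drop out. The phosphorus and lysine requirements are met with equality.
So barley bran = 1.217 kg, fish meal = 0.3381 kg.
Total cost: 0.12·1.217 + 0.98·0.3381 = 0.47738.

£0.477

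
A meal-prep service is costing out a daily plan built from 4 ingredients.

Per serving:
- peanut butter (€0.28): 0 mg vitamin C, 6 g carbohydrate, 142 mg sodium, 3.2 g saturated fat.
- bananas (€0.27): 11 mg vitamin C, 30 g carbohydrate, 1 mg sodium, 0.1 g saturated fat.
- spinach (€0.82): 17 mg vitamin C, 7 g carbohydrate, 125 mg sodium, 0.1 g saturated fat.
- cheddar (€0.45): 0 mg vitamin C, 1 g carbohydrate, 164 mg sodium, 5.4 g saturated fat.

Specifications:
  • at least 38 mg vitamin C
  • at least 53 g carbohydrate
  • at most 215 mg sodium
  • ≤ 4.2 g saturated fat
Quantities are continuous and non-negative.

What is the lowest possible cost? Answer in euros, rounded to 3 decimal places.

€0.933

Set it up as a linear program. Let x1 = servings of peanut butter, x2 = servings of bananas, x3 = servings of spinach, x4 = servings of cheddar.
min 0.28x1 + 0.27x2 + 0.82x3 + 0.45x4 s.t.:
  11x2 + 17x3 ≥ 38   (vitamin C)
  6x1 + 30x2 + 7x3 + 1x4 ≥ 53   (carbohydrate)
  142x1 + 1x2 + 125x3 + 164x4 ≤ 215   (sodium)
  3.2x1 + 0.1x2 + 0.1x3 + 5.4x4 ≤ 4.2   (saturated fat)
  x1, x2, x3, x4 ≥ 0.
The minimum-cost mix takes nothing from peanut butter, spinach, cheddar — only bananas. Binding constraint: vitamin C.
That vertex is x2 = 3.455.
Objective = 0.27·3.455 = 0.93285.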